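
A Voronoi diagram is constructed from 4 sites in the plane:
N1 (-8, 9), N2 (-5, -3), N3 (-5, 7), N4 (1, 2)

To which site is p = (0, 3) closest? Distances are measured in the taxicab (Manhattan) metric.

d(p,N1) = |0−(-8)| + |3−9| = 8 + 6 = 14
d(p,N2) = |0−(-5)| + |3−(-3)| = 5 + 6 = 11
d(p,N3) = |0−(-5)| + |3−7| = 5 + 4 = 9
d(p,N4) = |0−1| + |3−2| = 1 + 1 = 2
Minimum is at N4.

N4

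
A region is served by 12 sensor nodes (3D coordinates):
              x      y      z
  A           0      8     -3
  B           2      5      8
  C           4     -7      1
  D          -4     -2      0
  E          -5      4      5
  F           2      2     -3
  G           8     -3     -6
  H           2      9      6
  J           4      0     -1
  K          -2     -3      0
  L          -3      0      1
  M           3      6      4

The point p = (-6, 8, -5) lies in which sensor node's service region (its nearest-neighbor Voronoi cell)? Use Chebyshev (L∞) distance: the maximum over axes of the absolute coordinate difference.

A

d(p,A) = max(6, 0, 2) = 6
d(p,B) = max(8, 3, 13) = 13
d(p,C) = max(10, 15, 6) = 15
d(p,D) = max(2, 10, 5) = 10
d(p,E) = max(1, 4, 10) = 10
d(p,F) = max(8, 6, 2) = 8
d(p,G) = max(14, 11, 1) = 14
d(p,H) = max(8, 1, 11) = 11
d(p,J) = max(10, 8, 4) = 10
d(p,K) = max(4, 11, 5) = 11
d(p,L) = max(3, 8, 6) = 8
d(p,M) = max(9, 2, 9) = 9
Minimum is at A.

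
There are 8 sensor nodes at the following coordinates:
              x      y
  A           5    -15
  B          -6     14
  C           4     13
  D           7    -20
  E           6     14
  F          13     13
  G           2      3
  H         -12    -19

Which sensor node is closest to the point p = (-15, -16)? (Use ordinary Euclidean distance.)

H

Since √ is increasing, it suffices to compare squared distances:
|pA|² = 400 + 1 = 401
|pB|² = 81 + 900 = 981
|pC|² = 361 + 841 = 1202
|pD|² = 484 + 16 = 500
|pE|² = 441 + 900 = 1341
|pF|² = 784 + 841 = 1625
|pG|² = 289 + 361 = 650
|pH|² = 9 + 9 = 18
The smallest is to H, so p lies in the Voronoi region of H.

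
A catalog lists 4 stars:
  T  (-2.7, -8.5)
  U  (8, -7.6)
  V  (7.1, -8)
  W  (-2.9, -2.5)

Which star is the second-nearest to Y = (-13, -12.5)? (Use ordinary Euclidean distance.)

W

Compare squared distances (the ordering matches that of the actual distances):
|YT|² = (-13−(-2.7))² + (-12.5−(-8.5))² = 106.09 + 16 = 122.09
|YU|² = (-13−8)² + (-12.5−(-7.6))² = 441 + 24.01 = 465.01
|YV|² = (-13−7.1)² + (-12.5−(-8))² = 404.01 + 20.25 = 424.26
|YW|² = (-13−(-2.9))² + (-12.5−(-2.5))² = 102.01 + 100 = 202.01
Sorted ascending: T, W, V, … — the second-nearest is W.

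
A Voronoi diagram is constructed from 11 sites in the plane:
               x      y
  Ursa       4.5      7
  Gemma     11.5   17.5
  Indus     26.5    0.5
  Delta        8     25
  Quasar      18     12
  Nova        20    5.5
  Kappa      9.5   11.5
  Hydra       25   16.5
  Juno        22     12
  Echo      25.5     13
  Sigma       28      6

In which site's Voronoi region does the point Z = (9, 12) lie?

Compare squared distances (the ordering matches that of the actual distances):
d²(Z, Ursa) = (9−4.5)² + (12−7)² = 20.25 + 25 = 45.25
d²(Z, Gemma) = (9−11.5)² + (12−17.5)² = 6.25 + 30.25 = 36.5
d²(Z, Indus) = (9−26.5)² + (12−0.5)² = 306.25 + 132.25 = 438.5
d²(Z, Delta) = (9−8)² + (12−25)² = 1 + 169 = 170
d²(Z, Quasar) = (9−18)² + (12−12)² = 81 + 0 = 81
d²(Z, Nova) = (9−20)² + (12−5.5)² = 121 + 42.25 = 163.25
d²(Z, Kappa) = (9−9.5)² + (12−11.5)² = 0.25 + 0.25 = 0.5
d²(Z, Hydra) = (9−25)² + (12−16.5)² = 256 + 20.25 = 276.25
d²(Z, Juno) = (9−22)² + (12−12)² = 169 + 0 = 169
d²(Z, Echo) = (9−25.5)² + (12−13)² = 272.25 + 1 = 273.25
d²(Z, Sigma) = (9−28)² + (12−6)² = 361 + 36 = 397
Kappa is nearest.

Kappa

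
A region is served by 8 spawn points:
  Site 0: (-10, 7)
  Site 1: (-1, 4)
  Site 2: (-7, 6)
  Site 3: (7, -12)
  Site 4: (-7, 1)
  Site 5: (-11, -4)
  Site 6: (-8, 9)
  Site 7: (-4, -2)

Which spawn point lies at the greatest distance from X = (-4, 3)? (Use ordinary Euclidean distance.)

Site 3

Since √ is increasing, it suffices to compare squared distances:
d²(X, Site 0) = (-4−(-10))² + (3−7)² = 36 + 16 = 52
d²(X, Site 1) = (-4−(-1))² + (3−4)² = 9 + 1 = 10
d²(X, Site 2) = (-4−(-7))² + (3−6)² = 9 + 9 = 18
d²(X, Site 3) = (-4−7)² + (3−(-12))² = 121 + 225 = 346
d²(X, Site 4) = (-4−(-7))² + (3−1)² = 9 + 4 = 13
d²(X, Site 5) = (-4−(-11))² + (3−(-4))² = 49 + 49 = 98
d²(X, Site 6) = (-4−(-8))² + (3−9)² = 16 + 36 = 52
d²(X, Site 7) = (-4−(-4))² + (3−(-2))² = 0 + 25 = 25
The largest is to Site 3.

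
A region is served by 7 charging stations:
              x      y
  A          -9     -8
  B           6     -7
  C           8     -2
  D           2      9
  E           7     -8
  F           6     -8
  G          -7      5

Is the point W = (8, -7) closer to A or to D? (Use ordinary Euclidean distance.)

Compare squared distances:
|WA|² = (8−(-9))² + (-7−(-8))² = 289 + 1 = 290
|WD|² = (8−2)² + (-7−9)² = 36 + 256 = 292
290 < 292, so A is closer.

A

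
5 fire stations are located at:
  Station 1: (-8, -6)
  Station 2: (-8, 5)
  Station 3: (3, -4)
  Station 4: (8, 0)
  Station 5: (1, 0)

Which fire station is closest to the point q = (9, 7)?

Squared Euclidean distances:
d²(q, Station 1) = (9−(-8))² + (7−(-6))² = 289 + 169 = 458
d²(q, Station 2) = (9−(-8))² + (7−5)² = 289 + 4 = 293
d²(q, Station 3) = (9−3)² + (7−(-4))² = 36 + 121 = 157
d²(q, Station 4) = (9−8)² + (7−0)² = 1 + 49 = 50
d²(q, Station 5) = (9−1)² + (7−0)² = 64 + 49 = 113
Minimum is at Station 4.

Station 4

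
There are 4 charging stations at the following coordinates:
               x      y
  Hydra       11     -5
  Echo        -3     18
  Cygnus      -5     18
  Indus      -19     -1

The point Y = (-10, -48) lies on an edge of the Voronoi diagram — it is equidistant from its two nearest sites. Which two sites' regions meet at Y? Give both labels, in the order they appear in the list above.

Squared distances from Y to each site:
d²(Y, Hydra) = (-10−11)² + (-48−(-5))² = 441 + 1849 = 2290
d²(Y, Echo) = (-10−(-3))² + (-48−18)² = 49 + 4356 = 4405
d²(Y, Cygnus) = (-10−(-5))² + (-48−18)² = 25 + 4356 = 4381
d²(Y, Indus) = (-10−(-19))² + (-48−(-1))² = 81 + 2209 = 2290
Y is equidistant from Hydra and Indus (both at squared distance 2290), and every other site is strictly farther — so Y lies on the Hydra–Indus Voronoi edge.

Hydra and Indus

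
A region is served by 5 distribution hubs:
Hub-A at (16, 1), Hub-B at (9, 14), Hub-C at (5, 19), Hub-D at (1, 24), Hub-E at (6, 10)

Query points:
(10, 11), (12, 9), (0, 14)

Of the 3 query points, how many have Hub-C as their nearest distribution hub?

(10, 11) — d² to each: Hub-A:136, Hub-B:10, Hub-C:89, Hub-D:250, Hub-E:17 → nearest is Hub-B
(12, 9) — d² to each: Hub-A:80, Hub-B:34, Hub-C:149, Hub-D:346, Hub-E:37 → nearest is Hub-B
(0, 14) — d² to each: Hub-A:425, Hub-B:81, Hub-C:50, Hub-D:101, Hub-E:52 → nearest is Hub-C
1 of the 3 points has Hub-C as nearest.

1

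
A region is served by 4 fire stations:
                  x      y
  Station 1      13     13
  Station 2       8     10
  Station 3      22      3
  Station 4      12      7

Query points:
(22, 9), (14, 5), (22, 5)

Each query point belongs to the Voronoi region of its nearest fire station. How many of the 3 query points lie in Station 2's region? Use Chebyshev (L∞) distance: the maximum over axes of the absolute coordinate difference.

(22, 9) — d to each: Station 1:9, Station 2:14, Station 3:6, Station 4:10 → nearest is Station 3
(14, 5) — d to each: Station 1:8, Station 2:6, Station 3:8, Station 4:2 → nearest is Station 4
(22, 5) — d to each: Station 1:9, Station 2:14, Station 3:2, Station 4:10 → nearest is Station 3
0 of the 3 points have Station 2 as nearest.

0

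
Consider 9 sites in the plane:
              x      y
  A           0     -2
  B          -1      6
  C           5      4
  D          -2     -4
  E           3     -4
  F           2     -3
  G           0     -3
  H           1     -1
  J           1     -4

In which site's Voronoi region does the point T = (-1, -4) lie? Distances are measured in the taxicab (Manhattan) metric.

D

d(T,A) = |-1−0| + |-4−(-2)| = 1 + 2 = 3
d(T,B) = |-1−(-1)| + |-4−6| = 0 + 10 = 10
d(T,C) = |-1−5| + |-4−4| = 6 + 8 = 14
d(T,D) = |-1−(-2)| + |-4−(-4)| = 1 + 0 = 1
d(T,E) = |-1−3| + |-4−(-4)| = 4 + 0 = 4
d(T,F) = |-1−2| + |-4−(-3)| = 3 + 1 = 4
d(T,G) = |-1−0| + |-4−(-3)| = 1 + 1 = 2
d(T,H) = |-1−1| + |-4−(-1)| = 2 + 3 = 5
d(T,J) = |-1−1| + |-4−(-4)| = 2 + 0 = 2
Minimum is at D.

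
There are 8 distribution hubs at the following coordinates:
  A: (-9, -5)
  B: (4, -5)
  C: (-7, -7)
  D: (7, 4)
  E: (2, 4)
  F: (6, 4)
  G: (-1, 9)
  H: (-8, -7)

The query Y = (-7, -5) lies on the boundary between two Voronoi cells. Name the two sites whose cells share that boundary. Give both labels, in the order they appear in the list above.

A and C

Squared distances from Y to each site:
|YA|² = (-7−(-9))² + (-5−(-5))² = 4 + 0 = 4
|YB|² = (-7−4)² + (-5−(-5))² = 121 + 0 = 121
|YC|² = (-7−(-7))² + (-5−(-7))² = 0 + 4 = 4
|YD|² = (-7−7)² + (-5−4)² = 196 + 81 = 277
|YE|² = (-7−2)² + (-5−4)² = 81 + 81 = 162
|YF|² = (-7−6)² + (-5−4)² = 169 + 81 = 250
|YG|² = (-7−(-1))² + (-5−9)² = 36 + 196 = 232
|YH|² = (-7−(-8))² + (-5−(-7))² = 1 + 4 = 5
Y is equidistant from A and C (both at squared distance 4), and every other site is strictly farther — so Y lies on the A–C Voronoi edge.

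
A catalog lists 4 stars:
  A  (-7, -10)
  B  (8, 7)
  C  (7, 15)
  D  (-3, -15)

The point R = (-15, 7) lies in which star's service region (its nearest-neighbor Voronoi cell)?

A

Compare squared distances (the ordering matches that of the actual distances):
|RA|² = 64 + 289 = 353
|RB|² = 529 + 0 = 529
|RC|² = 484 + 64 = 548
|RD|² = 144 + 484 = 628
The smallest is to A, so R lies in the Voronoi region of A.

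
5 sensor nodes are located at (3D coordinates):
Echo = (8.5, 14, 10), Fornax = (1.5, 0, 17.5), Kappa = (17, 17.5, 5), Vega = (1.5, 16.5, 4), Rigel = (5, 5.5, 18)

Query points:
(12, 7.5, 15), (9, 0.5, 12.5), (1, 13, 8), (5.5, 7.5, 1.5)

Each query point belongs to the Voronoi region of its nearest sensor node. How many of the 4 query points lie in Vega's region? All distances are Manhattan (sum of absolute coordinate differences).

(12, 7.5, 15) — d to each: Echo:15, Fornax:20.5, Kappa:25, Vega:30.5, Rigel:12 → nearest is Rigel
(9, 0.5, 12.5) — d to each: Echo:16.5, Fornax:13, Kappa:32.5, Vega:32, Rigel:14.5 → nearest is Fornax
(1, 13, 8) — d to each: Echo:10.5, Fornax:23, Kappa:23.5, Vega:8, Rigel:21.5 → nearest is Vega
(5.5, 7.5, 1.5) — d to each: Echo:18, Fornax:27.5, Kappa:25, Vega:15.5, Rigel:19 → nearest is Vega
2 of the 4 points have Vega as nearest.

2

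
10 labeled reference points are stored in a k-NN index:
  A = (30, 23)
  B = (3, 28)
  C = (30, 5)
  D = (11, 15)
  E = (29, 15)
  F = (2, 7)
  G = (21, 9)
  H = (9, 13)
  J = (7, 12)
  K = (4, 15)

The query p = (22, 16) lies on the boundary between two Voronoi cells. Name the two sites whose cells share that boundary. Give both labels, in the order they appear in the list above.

Squared distances from p to each site:
|pA|² = (22−30)² + (16−23)² = 64 + 49 = 113
|pB|² = (22−3)² + (16−28)² = 361 + 144 = 505
|pC|² = (22−30)² + (16−5)² = 64 + 121 = 185
|pD|² = (22−11)² + (16−15)² = 121 + 1 = 122
|pE|² = (22−29)² + (16−15)² = 49 + 1 = 50
|pF|² = (22−2)² + (16−7)² = 400 + 81 = 481
|pG|² = (22−21)² + (16−9)² = 1 + 49 = 50
|pH|² = (22−9)² + (16−13)² = 169 + 9 = 178
|pJ|² = (22−7)² + (16−12)² = 225 + 16 = 241
|pK|² = (22−4)² + (16−15)² = 324 + 1 = 325
p is equidistant from E and G (both at squared distance 50), and every other site is strictly farther — so p lies on the E–G Voronoi edge.

E and G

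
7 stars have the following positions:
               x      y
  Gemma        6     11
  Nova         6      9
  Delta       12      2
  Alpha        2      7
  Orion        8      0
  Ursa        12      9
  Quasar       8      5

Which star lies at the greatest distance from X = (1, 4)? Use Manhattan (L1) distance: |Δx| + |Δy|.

Ursa

d(X, Gemma) = |1−6| + |4−11| = 5 + 7 = 12
d(X, Nova) = |1−6| + |4−9| = 5 + 5 = 10
d(X, Delta) = |1−12| + |4−2| = 11 + 2 = 13
d(X, Alpha) = |1−2| + |4−7| = 1 + 3 = 4
d(X, Orion) = |1−8| + |4−0| = 7 + 4 = 11
d(X, Ursa) = |1−12| + |4−9| = 11 + 5 = 16
d(X, Quasar) = |1−8| + |4−5| = 7 + 1 = 8
The largest is to Ursa.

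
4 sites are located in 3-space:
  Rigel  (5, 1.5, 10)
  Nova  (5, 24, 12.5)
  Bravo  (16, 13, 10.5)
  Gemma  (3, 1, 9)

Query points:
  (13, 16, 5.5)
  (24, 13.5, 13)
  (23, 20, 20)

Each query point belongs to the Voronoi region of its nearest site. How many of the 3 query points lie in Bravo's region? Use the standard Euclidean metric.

(13, 16, 5.5) — d² to each: Rigel:294.5, Nova:177, Bravo:43, Gemma:337.25 → nearest is Bravo
(24, 13.5, 13) — d² to each: Rigel:514, Nova:471.5, Bravo:70.5, Gemma:613.25 → nearest is Bravo
(23, 20, 20) — d² to each: Rigel:766.25, Nova:396.25, Bravo:188.25, Gemma:882 → nearest is Bravo
3 of the 3 points have Bravo as nearest.

3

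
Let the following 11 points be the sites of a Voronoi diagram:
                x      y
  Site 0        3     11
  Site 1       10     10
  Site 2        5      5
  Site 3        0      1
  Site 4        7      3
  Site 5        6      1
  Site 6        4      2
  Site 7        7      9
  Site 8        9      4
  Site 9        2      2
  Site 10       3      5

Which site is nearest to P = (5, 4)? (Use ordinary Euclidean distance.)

Compare squared distances (the ordering matches that of the actual distances):
d²(P, Site 0) = (5−3)² + (4−11)² = 4 + 49 = 53
d²(P, Site 1) = (5−10)² + (4−10)² = 25 + 36 = 61
d²(P, Site 2) = (5−5)² + (4−5)² = 0 + 1 = 1
d²(P, Site 3) = (5−0)² + (4−1)² = 25 + 9 = 34
d²(P, Site 4) = (5−7)² + (4−3)² = 4 + 1 = 5
d²(P, Site 5) = (5−6)² + (4−1)² = 1 + 9 = 10
d²(P, Site 6) = (5−4)² + (4−2)² = 1 + 4 = 5
d²(P, Site 7) = (5−7)² + (4−9)² = 4 + 25 = 29
d²(P, Site 8) = (5−9)² + (4−4)² = 16 + 0 = 16
d²(P, Site 9) = (5−2)² + (4−2)² = 9 + 4 = 13
d²(P, Site 10) = (5−3)² + (4−5)² = 4 + 1 = 5
The smallest is to Site 2, so P lies in the Voronoi region of Site 2.

Site 2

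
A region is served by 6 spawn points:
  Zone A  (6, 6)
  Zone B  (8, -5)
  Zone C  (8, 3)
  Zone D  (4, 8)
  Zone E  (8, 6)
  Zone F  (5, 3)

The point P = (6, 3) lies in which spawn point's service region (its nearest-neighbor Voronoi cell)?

Since √ is increasing, it suffices to compare squared distances:
d²(P, Zone A) = (6−6)² + (3−6)² = 0 + 9 = 9
d²(P, Zone B) = (6−8)² + (3−(-5))² = 4 + 64 = 68
d²(P, Zone C) = (6−8)² + (3−3)² = 4 + 0 = 4
d²(P, Zone D) = (6−4)² + (3−8)² = 4 + 25 = 29
d²(P, Zone E) = (6−8)² + (3−6)² = 4 + 9 = 13
d²(P, Zone F) = (6−5)² + (3−3)² = 1 + 0 = 1
Zone F is nearest.

Zone F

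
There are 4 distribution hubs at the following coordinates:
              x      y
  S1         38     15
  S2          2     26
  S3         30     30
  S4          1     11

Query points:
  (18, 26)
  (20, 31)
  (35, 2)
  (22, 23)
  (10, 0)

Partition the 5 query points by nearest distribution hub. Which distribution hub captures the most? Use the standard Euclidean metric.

S3

(18, 26) — d² to each: S1:521, S2:256, S3:160, S4:514 → nearest is S3
(20, 31) — d² to each: S1:580, S2:349, S3:101, S4:761 → nearest is S3
(35, 2) — d² to each: S1:178, S2:1665, S3:809, S4:1237 → nearest is S1
(22, 23) — d² to each: S1:320, S2:409, S3:113, S4:585 → nearest is S3
(10, 0) — d² to each: S1:1009, S2:740, S3:1300, S4:202 → nearest is S4
Tally — S1:1, S3:3, S4:1. S3 captures the most (3).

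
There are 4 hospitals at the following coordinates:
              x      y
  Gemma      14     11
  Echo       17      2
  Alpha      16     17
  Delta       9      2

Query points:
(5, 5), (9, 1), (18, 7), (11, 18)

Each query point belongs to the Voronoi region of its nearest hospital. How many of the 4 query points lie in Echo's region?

(5, 5) — d² to each: Gemma:117, Echo:153, Alpha:265, Delta:25 → nearest is Delta
(9, 1) — d² to each: Gemma:125, Echo:65, Alpha:305, Delta:1 → nearest is Delta
(18, 7) — d² to each: Gemma:32, Echo:26, Alpha:104, Delta:106 → nearest is Echo
(11, 18) — d² to each: Gemma:58, Echo:292, Alpha:26, Delta:260 → nearest is Alpha
1 of the 4 points has Echo as nearest.

1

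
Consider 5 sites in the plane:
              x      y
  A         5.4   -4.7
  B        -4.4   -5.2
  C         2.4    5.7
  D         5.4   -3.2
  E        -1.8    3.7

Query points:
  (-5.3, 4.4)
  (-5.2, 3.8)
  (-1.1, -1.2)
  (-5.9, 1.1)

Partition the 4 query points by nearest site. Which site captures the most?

(-5.3, 4.4) — d² to each: A:197.3, B:92.97, C:60.98, D:172.25, E:12.74 → nearest is E
(-5.2, 3.8) — d² to each: A:184.61, B:81.64, C:61.37, D:161.36, E:11.57 → nearest is E
(-1.1, -1.2) — d² to each: A:54.5, B:26.89, C:59.86, D:46.25, E:24.5 → nearest is E
(-5.9, 1.1) — d² to each: A:161.33, B:41.94, C:90.05, D:146.18, E:23.57 → nearest is E
Tally — E:4. E captures the most (4).

E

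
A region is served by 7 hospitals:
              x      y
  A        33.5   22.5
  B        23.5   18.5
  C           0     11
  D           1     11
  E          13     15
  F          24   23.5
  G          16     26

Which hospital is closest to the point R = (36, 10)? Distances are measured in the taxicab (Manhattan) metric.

d(R,A) = 2.5 + 12.5 = 15
d(R,B) = 12.5 + 8.5 = 21
d(R,C) = 36 + 1 = 37
d(R,D) = 35 + 1 = 36
d(R,E) = 23 + 5 = 28
d(R,F) = 12 + 13.5 = 25.5
d(R,G) = 20 + 16 = 36
Minimum is at A.

A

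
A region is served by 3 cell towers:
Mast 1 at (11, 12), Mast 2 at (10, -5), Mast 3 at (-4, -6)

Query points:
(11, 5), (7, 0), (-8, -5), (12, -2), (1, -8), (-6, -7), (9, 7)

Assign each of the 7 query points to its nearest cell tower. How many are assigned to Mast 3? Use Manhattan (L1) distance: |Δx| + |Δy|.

(11, 5) — d to each: Mast 1:7, Mast 2:11, Mast 3:26 → nearest is Mast 1
(7, 0) — d to each: Mast 1:16, Mast 2:8, Mast 3:17 → nearest is Mast 2
(-8, -5) — d to each: Mast 1:36, Mast 2:18, Mast 3:5 → nearest is Mast 3
(12, -2) — d to each: Mast 1:15, Mast 2:5, Mast 3:20 → nearest is Mast 2
(1, -8) — d to each: Mast 1:30, Mast 2:12, Mast 3:7 → nearest is Mast 3
(-6, -7) — d to each: Mast 1:36, Mast 2:18, Mast 3:3 → nearest is Mast 3
(9, 7) — d to each: Mast 1:7, Mast 2:13, Mast 3:26 → nearest is Mast 1
3 of the 7 points have Mast 3 as nearest.

3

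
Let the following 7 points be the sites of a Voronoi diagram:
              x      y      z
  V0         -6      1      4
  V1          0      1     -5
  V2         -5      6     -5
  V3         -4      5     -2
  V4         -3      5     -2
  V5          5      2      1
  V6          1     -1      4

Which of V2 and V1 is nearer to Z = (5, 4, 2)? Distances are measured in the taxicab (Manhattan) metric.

V1

d(Z,V2) = |5−(-5)| + |4−6| + |2−(-5)| = 10 + 2 + 7 = 19
d(Z,V1) = |5−0| + |4−1| + |2−(-5)| = 5 + 3 + 7 = 15
19 > 15, so V1 is closer.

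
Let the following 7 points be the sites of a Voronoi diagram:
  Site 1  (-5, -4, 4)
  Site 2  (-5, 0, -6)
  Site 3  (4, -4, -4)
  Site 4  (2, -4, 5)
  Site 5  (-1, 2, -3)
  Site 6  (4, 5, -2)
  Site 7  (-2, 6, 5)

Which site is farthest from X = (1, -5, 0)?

Squared Euclidean distances:
d²(X, Site 1) = (1−(-5))² + (-5−(-4))² + (0−4)² = 36 + 1 + 16 = 53
d²(X, Site 2) = (1−(-5))² + (-5−0)² + (0−(-6))² = 36 + 25 + 36 = 97
d²(X, Site 3) = (1−4)² + (-5−(-4))² + (0−(-4))² = 9 + 1 + 16 = 26
d²(X, Site 4) = (1−2)² + (-5−(-4))² + (0−5)² = 1 + 1 + 25 = 27
d²(X, Site 5) = (1−(-1))² + (-5−2)² + (0−(-3))² = 4 + 49 + 9 = 62
d²(X, Site 6) = (1−4)² + (-5−5)² + (0−(-2))² = 9 + 100 + 4 = 113
d²(X, Site 7) = (1−(-2))² + (-5−6)² + (0−5)² = 9 + 121 + 25 = 155
The largest is to Site 7.

Site 7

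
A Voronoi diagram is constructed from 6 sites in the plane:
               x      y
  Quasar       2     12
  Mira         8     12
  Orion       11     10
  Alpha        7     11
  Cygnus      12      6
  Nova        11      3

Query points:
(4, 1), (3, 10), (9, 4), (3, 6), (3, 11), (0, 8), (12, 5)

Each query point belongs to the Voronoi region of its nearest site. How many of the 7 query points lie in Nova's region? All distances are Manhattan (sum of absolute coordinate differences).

(4, 1) — d to each: Quasar:13, Mira:15, Orion:16, Alpha:13, Cygnus:13, Nova:9 → nearest is Nova
(3, 10) — d to each: Quasar:3, Mira:7, Orion:8, Alpha:5, Cygnus:13, Nova:15 → nearest is Quasar
(9, 4) — d to each: Quasar:15, Mira:9, Orion:8, Alpha:9, Cygnus:5, Nova:3 → nearest is Nova
(3, 6) — d to each: Quasar:7, Mira:11, Orion:12, Alpha:9, Cygnus:9, Nova:11 → nearest is Quasar
(3, 11) — d to each: Quasar:2, Mira:6, Orion:9, Alpha:4, Cygnus:14, Nova:16 → nearest is Quasar
(0, 8) — d to each: Quasar:6, Mira:12, Orion:13, Alpha:10, Cygnus:14, Nova:16 → nearest is Quasar
(12, 5) — d to each: Quasar:17, Mira:11, Orion:6, Alpha:11, Cygnus:1, Nova:3 → nearest is Cygnus
2 of the 7 points have Nova as nearest.

2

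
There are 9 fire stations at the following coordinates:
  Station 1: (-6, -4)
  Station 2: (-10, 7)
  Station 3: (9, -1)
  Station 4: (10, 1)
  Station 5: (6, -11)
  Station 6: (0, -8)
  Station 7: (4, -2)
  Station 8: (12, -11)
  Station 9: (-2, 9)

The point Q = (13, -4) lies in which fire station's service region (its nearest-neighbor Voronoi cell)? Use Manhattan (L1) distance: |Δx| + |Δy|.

Station 3

d(Q, Station 1) = 19 + 0 = 19
d(Q, Station 2) = 23 + 11 = 34
d(Q, Station 3) = 4 + 3 = 7
d(Q, Station 4) = 3 + 5 = 8
d(Q, Station 5) = 7 + 7 = 14
d(Q, Station 6) = 13 + 4 = 17
d(Q, Station 7) = 9 + 2 = 11
d(Q, Station 8) = 1 + 7 = 8
d(Q, Station 9) = 15 + 13 = 28
The smallest is to Station 3, so Q lies in the Voronoi region of Station 3.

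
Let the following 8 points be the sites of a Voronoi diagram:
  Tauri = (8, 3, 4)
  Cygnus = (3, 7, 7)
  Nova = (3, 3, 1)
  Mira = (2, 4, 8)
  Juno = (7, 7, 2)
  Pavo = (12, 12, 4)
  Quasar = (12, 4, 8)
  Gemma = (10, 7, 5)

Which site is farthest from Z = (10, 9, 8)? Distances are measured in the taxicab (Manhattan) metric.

d(Z, Tauri) = 2 + 6 + 4 = 12
d(Z, Cygnus) = 7 + 2 + 1 = 10
d(Z, Nova) = 7 + 6 + 7 = 20
d(Z, Mira) = 8 + 5 + 0 = 13
d(Z, Juno) = 3 + 2 + 6 = 11
d(Z, Pavo) = 2 + 3 + 4 = 9
d(Z, Quasar) = 2 + 5 + 0 = 7
d(Z, Gemma) = 0 + 2 + 3 = 5
The largest is to Nova.

Nova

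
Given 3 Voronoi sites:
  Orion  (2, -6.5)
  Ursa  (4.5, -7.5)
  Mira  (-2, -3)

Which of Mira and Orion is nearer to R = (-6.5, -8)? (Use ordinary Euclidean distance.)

Compare squared distances:
d²(R, Mira) = (-6.5−(-2))² + (-8−(-3))² = 20.25 + 25 = 45.25
d²(R, Orion) = (-6.5−2)² + (-8−(-6.5))² = 72.25 + 2.25 = 74.5
45.25 < 74.5, so Mira is closer.

Mira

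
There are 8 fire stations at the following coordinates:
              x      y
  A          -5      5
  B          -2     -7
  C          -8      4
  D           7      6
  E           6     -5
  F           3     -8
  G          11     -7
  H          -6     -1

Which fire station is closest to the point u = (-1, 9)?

A

Squared Euclidean distances:
|uA|² = (-1−(-5))² + (9−5)² = 16 + 16 = 32
|uB|² = (-1−(-2))² + (9−(-7))² = 1 + 256 = 257
|uC|² = (-1−(-8))² + (9−4)² = 49 + 25 = 74
|uD|² = (-1−7)² + (9−6)² = 64 + 9 = 73
|uE|² = (-1−6)² + (9−(-5))² = 49 + 196 = 245
|uF|² = (-1−3)² + (9−(-8))² = 16 + 289 = 305
|uG|² = (-1−11)² + (9−(-7))² = 144 + 256 = 400
|uH|² = (-1−(-6))² + (9−(-1))² = 25 + 100 = 125
Minimum is at A.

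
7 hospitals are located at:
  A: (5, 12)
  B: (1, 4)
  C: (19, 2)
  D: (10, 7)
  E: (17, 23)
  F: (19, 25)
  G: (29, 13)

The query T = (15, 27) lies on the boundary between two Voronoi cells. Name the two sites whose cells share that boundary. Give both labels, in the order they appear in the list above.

E and F

Squared distances from T to each site:
|TA|² = (15−5)² + (27−12)² = 100 + 225 = 325
|TB|² = (15−1)² + (27−4)² = 196 + 529 = 725
|TC|² = (15−19)² + (27−2)² = 16 + 625 = 641
|TD|² = (15−10)² + (27−7)² = 25 + 400 = 425
|TE|² = (15−17)² + (27−23)² = 4 + 16 = 20
|TF|² = (15−19)² + (27−25)² = 16 + 4 = 20
|TG|² = (15−29)² + (27−13)² = 196 + 196 = 392
T is equidistant from E and F (both at squared distance 20), and every other site is strictly farther — so T lies on the E–F Voronoi edge.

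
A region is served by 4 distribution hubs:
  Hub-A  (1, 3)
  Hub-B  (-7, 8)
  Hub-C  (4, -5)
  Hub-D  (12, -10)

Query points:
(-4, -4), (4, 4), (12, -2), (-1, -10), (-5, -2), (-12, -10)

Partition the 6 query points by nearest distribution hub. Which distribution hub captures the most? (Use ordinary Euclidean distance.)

Hub-C

(-4, -4) — d² to each: Hub-A:74, Hub-B:153, Hub-C:65, Hub-D:292 → nearest is Hub-C
(4, 4) — d² to each: Hub-A:10, Hub-B:137, Hub-C:81, Hub-D:260 → nearest is Hub-A
(12, -2) — d² to each: Hub-A:146, Hub-B:461, Hub-C:73, Hub-D:64 → nearest is Hub-D
(-1, -10) — d² to each: Hub-A:173, Hub-B:360, Hub-C:50, Hub-D:169 → nearest is Hub-C
(-5, -2) — d² to each: Hub-A:61, Hub-B:104, Hub-C:90, Hub-D:353 → nearest is Hub-A
(-12, -10) — d² to each: Hub-A:338, Hub-B:349, Hub-C:281, Hub-D:576 → nearest is Hub-C
Tally — Hub-A:2, Hub-C:3, Hub-D:1. Hub-C captures the most (3).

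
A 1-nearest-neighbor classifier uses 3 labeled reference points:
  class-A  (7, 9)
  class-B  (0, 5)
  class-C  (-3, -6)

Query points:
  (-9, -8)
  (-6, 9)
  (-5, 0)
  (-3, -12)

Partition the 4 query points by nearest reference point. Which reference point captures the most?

class-C

(-9, -8) — d² to each: class-A:545, class-B:250, class-C:40 → nearest is class-C
(-6, 9) — d² to each: class-A:169, class-B:52, class-C:234 → nearest is class-B
(-5, 0) — d² to each: class-A:225, class-B:50, class-C:40 → nearest is class-C
(-3, -12) — d² to each: class-A:541, class-B:298, class-C:36 → nearest is class-C
Tally — class-B:1, class-C:3. class-C captures the most (3).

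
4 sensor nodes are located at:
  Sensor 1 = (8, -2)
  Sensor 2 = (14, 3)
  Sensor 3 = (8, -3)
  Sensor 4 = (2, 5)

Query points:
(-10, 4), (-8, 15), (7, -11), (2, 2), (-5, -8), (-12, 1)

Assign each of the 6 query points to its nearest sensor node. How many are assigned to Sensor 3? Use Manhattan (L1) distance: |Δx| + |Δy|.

(-10, 4) — d to each: Sensor 1:24, Sensor 2:25, Sensor 3:25, Sensor 4:13 → nearest is Sensor 4
(-8, 15) — d to each: Sensor 1:33, Sensor 2:34, Sensor 3:34, Sensor 4:20 → nearest is Sensor 4
(7, -11) — d to each: Sensor 1:10, Sensor 2:21, Sensor 3:9, Sensor 4:21 → nearest is Sensor 3
(2, 2) — d to each: Sensor 1:10, Sensor 2:13, Sensor 3:11, Sensor 4:3 → nearest is Sensor 4
(-5, -8) — d to each: Sensor 1:19, Sensor 2:30, Sensor 3:18, Sensor 4:20 → nearest is Sensor 3
(-12, 1) — d to each: Sensor 1:23, Sensor 2:28, Sensor 3:24, Sensor 4:18 → nearest is Sensor 4
2 of the 6 points have Sensor 3 as nearest.

2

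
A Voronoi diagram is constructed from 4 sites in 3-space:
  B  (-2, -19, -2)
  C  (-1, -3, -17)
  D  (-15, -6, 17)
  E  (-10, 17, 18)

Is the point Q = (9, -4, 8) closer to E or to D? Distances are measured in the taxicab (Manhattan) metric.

d(Q,E) = |9−(-10)| + |-4−17| + |8−18| = 19 + 21 + 10 = 50
d(Q,D) = |9−(-15)| + |-4−(-6)| + |8−17| = 24 + 2 + 9 = 35
50 > 35, so D is closer.

D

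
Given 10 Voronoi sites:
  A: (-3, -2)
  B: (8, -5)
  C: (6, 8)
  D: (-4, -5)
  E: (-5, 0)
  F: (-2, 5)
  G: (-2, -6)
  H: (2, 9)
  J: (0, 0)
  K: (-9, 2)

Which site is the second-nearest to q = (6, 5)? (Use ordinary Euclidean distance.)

H

Compare squared distances (the ordering matches that of the actual distances):
|qA|² = 81 + 49 = 130
|qB|² = 4 + 100 = 104
|qC|² = 0 + 9 = 9
|qD|² = 100 + 100 = 200
|qE|² = 121 + 25 = 146
|qF|² = 64 + 0 = 64
|qG|² = 64 + 121 = 185
|qH|² = 16 + 16 = 32
|qJ|² = 36 + 25 = 61
|qK|² = 225 + 9 = 234
Sorted ascending: C, H, J, … — the second-nearest is H.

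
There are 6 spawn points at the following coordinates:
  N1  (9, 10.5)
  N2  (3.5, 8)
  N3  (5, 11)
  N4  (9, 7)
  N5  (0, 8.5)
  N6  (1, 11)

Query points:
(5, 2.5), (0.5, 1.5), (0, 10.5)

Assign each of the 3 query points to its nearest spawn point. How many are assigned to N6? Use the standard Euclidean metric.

1

(5, 2.5) — d² to each: N1:80, N2:32.5, N3:72.25, N4:36.25, N5:61, N6:88.25 → nearest is N2
(0.5, 1.5) — d² to each: N1:153.25, N2:51.25, N3:110.5, N4:102.5, N5:49.25, N6:90.5 → nearest is N5
(0, 10.5) — d² to each: N1:81, N2:18.5, N3:25.25, N4:93.25, N5:4, N6:1.25 → nearest is N6
1 of the 3 points has N6 as nearest.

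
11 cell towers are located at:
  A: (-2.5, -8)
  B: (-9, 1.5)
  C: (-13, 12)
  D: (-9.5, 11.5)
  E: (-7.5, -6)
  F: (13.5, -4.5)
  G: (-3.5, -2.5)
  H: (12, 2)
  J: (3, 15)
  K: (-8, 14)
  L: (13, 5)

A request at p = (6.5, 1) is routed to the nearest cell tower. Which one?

H

Squared Euclidean distances:
|pA|² = (6.5−(-2.5))² + (1−(-8))² = 81 + 81 = 162
|pB|² = (6.5−(-9))² + (1−1.5)² = 240.25 + 0.25 = 240.5
|pC|² = (6.5−(-13))² + (1−12)² = 380.25 + 121 = 501.25
|pD|² = (6.5−(-9.5))² + (1−11.5)² = 256 + 110.25 = 366.25
|pE|² = (6.5−(-7.5))² + (1−(-6))² = 196 + 49 = 245
|pF|² = (6.5−13.5)² + (1−(-4.5))² = 49 + 30.25 = 79.25
|pG|² = (6.5−(-3.5))² + (1−(-2.5))² = 100 + 12.25 = 112.25
|pH|² = (6.5−12)² + (1−2)² = 30.25 + 1 = 31.25
|pJ|² = (6.5−3)² + (1−15)² = 12.25 + 196 = 208.25
|pK|² = (6.5−(-8))² + (1−14)² = 210.25 + 169 = 379.25
|pL|² = (6.5−13)² + (1−5)² = 42.25 + 16 = 58.25
Minimum is at H.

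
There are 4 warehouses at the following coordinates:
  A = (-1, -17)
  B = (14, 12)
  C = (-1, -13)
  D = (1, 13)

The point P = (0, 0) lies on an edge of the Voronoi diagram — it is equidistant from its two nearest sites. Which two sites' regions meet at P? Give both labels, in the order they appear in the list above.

Squared distances from P to each site:
|PA|² = (0−(-1))² + (0−(-17))² = 1 + 289 = 290
|PB|² = (0−14)² + (0−12)² = 196 + 144 = 340
|PC|² = (0−(-1))² + (0−(-13))² = 1 + 169 = 170
|PD|² = (0−1)² + (0−13)² = 1 + 169 = 170
P is equidistant from C and D (both at squared distance 170), and every other site is strictly farther — so P lies on the C–D Voronoi edge.

C and D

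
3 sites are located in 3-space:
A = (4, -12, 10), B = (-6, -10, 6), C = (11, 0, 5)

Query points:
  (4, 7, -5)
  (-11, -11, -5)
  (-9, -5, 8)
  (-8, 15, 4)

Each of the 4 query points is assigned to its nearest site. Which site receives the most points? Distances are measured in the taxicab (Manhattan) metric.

(4, 7, -5) — d to each: A:34, B:38, C:24 → nearest is C
(-11, -11, -5) — d to each: A:31, B:17, C:43 → nearest is B
(-9, -5, 8) — d to each: A:22, B:10, C:28 → nearest is B
(-8, 15, 4) — d to each: A:45, B:29, C:35 → nearest is B
Tally — B:3, C:1. B captures the most (3).

B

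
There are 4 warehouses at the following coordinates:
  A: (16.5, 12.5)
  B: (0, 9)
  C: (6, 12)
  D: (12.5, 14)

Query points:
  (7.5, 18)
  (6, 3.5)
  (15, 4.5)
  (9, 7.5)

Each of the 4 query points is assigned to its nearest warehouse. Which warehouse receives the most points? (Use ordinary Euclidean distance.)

C

(7.5, 18) — d² to each: A:111.25, B:137.25, C:38.25, D:41 → nearest is C
(6, 3.5) — d² to each: A:191.25, B:66.25, C:72.25, D:152.5 → nearest is B
(15, 4.5) — d² to each: A:66.25, B:245.25, C:137.25, D:96.5 → nearest is A
(9, 7.5) — d² to each: A:81.25, B:83.25, C:29.25, D:54.5 → nearest is C
Tally — A:1, B:1, C:2. C captures the most (2).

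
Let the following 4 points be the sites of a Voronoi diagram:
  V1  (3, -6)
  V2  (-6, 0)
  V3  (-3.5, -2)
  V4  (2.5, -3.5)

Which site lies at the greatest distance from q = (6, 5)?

Squared Euclidean distances:
|qV1|² = (6−3)² + (5−(-6))² = 9 + 121 = 130
|qV2|² = (6−(-6))² + (5−0)² = 144 + 25 = 169
|qV3|² = (6−(-3.5))² + (5−(-2))² = 90.25 + 49 = 139.25
|qV4|² = (6−2.5)² + (5−(-3.5))² = 12.25 + 72.25 = 84.5
The largest is to V2.

V2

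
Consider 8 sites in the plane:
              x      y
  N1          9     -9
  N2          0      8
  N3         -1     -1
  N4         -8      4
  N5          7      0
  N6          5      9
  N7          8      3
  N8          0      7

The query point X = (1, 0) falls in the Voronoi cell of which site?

Squared Euclidean distances:
|XN1|² = (1−9)² + (0−(-9))² = 64 + 81 = 145
|XN2|² = (1−0)² + (0−8)² = 1 + 64 = 65
|XN3|² = (1−(-1))² + (0−(-1))² = 4 + 1 = 5
|XN4|² = (1−(-8))² + (0−4)² = 81 + 16 = 97
|XN5|² = (1−7)² + (0−0)² = 36 + 0 = 36
|XN6|² = (1−5)² + (0−9)² = 16 + 81 = 97
|XN7|² = (1−8)² + (0−3)² = 49 + 9 = 58
|XN8|² = (1−0)² + (0−7)² = 1 + 49 = 50
Minimum is at N3.

N3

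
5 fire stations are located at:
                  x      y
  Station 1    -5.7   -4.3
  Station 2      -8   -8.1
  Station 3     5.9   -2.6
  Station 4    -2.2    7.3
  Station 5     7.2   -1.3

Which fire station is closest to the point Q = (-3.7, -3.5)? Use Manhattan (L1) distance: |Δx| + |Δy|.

Station 1

d(Q, Station 1) = |-3.7−(-5.7)| + |-3.5−(-4.3)| = 2 + 0.8 = 2.8
d(Q, Station 2) = |-3.7−(-8)| + |-3.5−(-8.1)| = 4.3 + 4.6 = 8.9
d(Q, Station 3) = |-3.7−5.9| + |-3.5−(-2.6)| = 9.6 + 0.9 = 10.5
d(Q, Station 4) = |-3.7−(-2.2)| + |-3.5−7.3| = 1.5 + 10.8 = 12.3
d(Q, Station 5) = |-3.7−7.2| + |-3.5−(-1.3)| = 10.9 + 2.2 = 13.1
Minimum is at Station 1.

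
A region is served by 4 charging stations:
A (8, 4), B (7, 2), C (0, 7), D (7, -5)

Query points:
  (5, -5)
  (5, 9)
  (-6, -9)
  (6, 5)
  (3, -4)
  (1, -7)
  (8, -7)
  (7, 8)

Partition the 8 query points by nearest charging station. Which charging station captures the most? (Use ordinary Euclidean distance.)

(5, -5) — d² to each: A:90, B:53, C:169, D:4 → nearest is D
(5, 9) — d² to each: A:34, B:53, C:29, D:200 → nearest is C
(-6, -9) — d² to each: A:365, B:290, C:292, D:185 → nearest is D
(6, 5) — d² to each: A:5, B:10, C:40, D:101 → nearest is A
(3, -4) — d² to each: A:89, B:52, C:130, D:17 → nearest is D
(1, -7) — d² to each: A:170, B:117, C:197, D:40 → nearest is D
(8, -7) — d² to each: A:121, B:82, C:260, D:5 → nearest is D
(7, 8) — d² to each: A:17, B:36, C:50, D:169 → nearest is A
Tally — A:2, C:1, D:5. D captures the most (5).

D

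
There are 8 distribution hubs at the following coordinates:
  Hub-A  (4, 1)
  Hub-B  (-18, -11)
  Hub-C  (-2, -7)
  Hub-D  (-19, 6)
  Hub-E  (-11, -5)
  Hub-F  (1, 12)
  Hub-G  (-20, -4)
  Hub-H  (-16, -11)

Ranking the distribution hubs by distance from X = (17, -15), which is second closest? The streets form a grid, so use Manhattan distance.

Hub-A

d(X, Hub-A) = |17−4| + |-15−1| = 13 + 16 = 29
d(X, Hub-B) = |17−(-18)| + |-15−(-11)| = 35 + 4 = 39
d(X, Hub-C) = |17−(-2)| + |-15−(-7)| = 19 + 8 = 27
d(X, Hub-D) = |17−(-19)| + |-15−6| = 36 + 21 = 57
d(X, Hub-E) = |17−(-11)| + |-15−(-5)| = 28 + 10 = 38
d(X, Hub-F) = |17−1| + |-15−12| = 16 + 27 = 43
d(X, Hub-G) = |17−(-20)| + |-15−(-4)| = 37 + 11 = 48
d(X, Hub-H) = |17−(-16)| + |-15−(-11)| = 33 + 4 = 37
Sorted ascending: Hub-C, Hub-A, Hub-H, … — the second-nearest is Hub-A.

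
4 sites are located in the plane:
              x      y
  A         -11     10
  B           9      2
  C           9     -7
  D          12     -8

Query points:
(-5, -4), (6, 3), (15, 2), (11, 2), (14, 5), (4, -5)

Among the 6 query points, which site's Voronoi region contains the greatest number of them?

(-5, -4) — d² to each: A:232, B:232, C:205, D:305 → nearest is C
(6, 3) — d² to each: A:338, B:10, C:109, D:157 → nearest is B
(15, 2) — d² to each: A:740, B:36, C:117, D:109 → nearest is B
(11, 2) — d² to each: A:548, B:4, C:85, D:101 → nearest is B
(14, 5) — d² to each: A:650, B:34, C:169, D:173 → nearest is B
(4, -5) — d² to each: A:450, B:74, C:29, D:73 → nearest is C
Tally — B:4, C:2. B captures the most (4).

B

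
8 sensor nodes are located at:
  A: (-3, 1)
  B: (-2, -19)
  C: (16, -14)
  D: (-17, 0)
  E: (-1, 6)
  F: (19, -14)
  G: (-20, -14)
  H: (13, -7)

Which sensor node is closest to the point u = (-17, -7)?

D

Since √ is increasing, it suffices to compare squared distances:
|uA|² = (-17−(-3))² + (-7−1)² = 196 + 64 = 260
|uB|² = (-17−(-2))² + (-7−(-19))² = 225 + 144 = 369
|uC|² = (-17−16)² + (-7−(-14))² = 1089 + 49 = 1138
|uD|² = (-17−(-17))² + (-7−0)² = 0 + 49 = 49
|uE|² = (-17−(-1))² + (-7−6)² = 256 + 169 = 425
|uF|² = (-17−19)² + (-7−(-14))² = 1296 + 49 = 1345
|uG|² = (-17−(-20))² + (-7−(-14))² = 9 + 49 = 58
|uH|² = (-17−13)² + (-7−(-7))² = 900 + 0 = 900
Minimum is at D.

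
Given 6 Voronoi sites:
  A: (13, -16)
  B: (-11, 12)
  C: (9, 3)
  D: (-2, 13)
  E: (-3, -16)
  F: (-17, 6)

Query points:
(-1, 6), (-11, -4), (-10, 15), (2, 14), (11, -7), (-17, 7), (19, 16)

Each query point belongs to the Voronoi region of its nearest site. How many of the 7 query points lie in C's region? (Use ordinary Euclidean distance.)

(-1, 6) — d² to each: A:680, B:136, C:109, D:50, E:488, F:256 → nearest is D
(-11, -4) — d² to each: A:720, B:256, C:449, D:370, E:208, F:136 → nearest is F
(-10, 15) — d² to each: A:1490, B:10, C:505, D:68, E:1010, F:130 → nearest is B
(2, 14) — d² to each: A:1021, B:173, C:170, D:17, E:925, F:425 → nearest is D
(11, -7) — d² to each: A:85, B:845, C:104, D:569, E:277, F:953 → nearest is A
(-17, 7) — d² to each: A:1429, B:61, C:692, D:261, E:725, F:1 → nearest is F
(19, 16) — d² to each: A:1060, B:916, C:269, D:450, E:1508, F:1396 → nearest is C
1 of the 7 points has C as nearest.

1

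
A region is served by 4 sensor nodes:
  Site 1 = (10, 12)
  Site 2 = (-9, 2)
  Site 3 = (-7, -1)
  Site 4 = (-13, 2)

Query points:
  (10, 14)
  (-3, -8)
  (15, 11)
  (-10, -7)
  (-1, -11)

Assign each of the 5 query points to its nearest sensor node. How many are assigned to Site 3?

(10, 14) — d² to each: Site 1:4, Site 2:505, Site 3:514, Site 4:673 → nearest is Site 1
(-3, -8) — d² to each: Site 1:569, Site 2:136, Site 3:65, Site 4:200 → nearest is Site 3
(15, 11) — d² to each: Site 1:26, Site 2:657, Site 3:628, Site 4:865 → nearest is Site 1
(-10, -7) — d² to each: Site 1:761, Site 2:82, Site 3:45, Site 4:90 → nearest is Site 3
(-1, -11) — d² to each: Site 1:650, Site 2:233, Site 3:136, Site 4:313 → nearest is Site 3
3 of the 5 points have Site 3 as nearest.

3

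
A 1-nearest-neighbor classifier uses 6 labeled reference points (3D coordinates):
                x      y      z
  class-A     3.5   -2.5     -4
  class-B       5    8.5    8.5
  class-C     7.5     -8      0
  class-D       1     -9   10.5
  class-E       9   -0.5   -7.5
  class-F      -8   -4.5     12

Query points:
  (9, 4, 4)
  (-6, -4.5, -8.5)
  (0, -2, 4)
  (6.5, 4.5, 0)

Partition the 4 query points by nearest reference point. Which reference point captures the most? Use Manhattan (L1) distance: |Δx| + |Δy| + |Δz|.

(9, 4, 4) — d to each: class-A:20, class-B:13, class-C:17.5, class-D:27.5, class-E:16, class-F:33.5 → nearest is class-B
(-6, -4.5, -8.5) — d to each: class-A:16, class-B:41, class-C:25.5, class-D:30.5, class-E:20, class-F:22.5 → nearest is class-A
(0, -2, 4) — d to each: class-A:12, class-B:20, class-C:17.5, class-D:14.5, class-E:22, class-F:18.5 → nearest is class-A
(6.5, 4.5, 0) — d to each: class-A:14, class-B:14, class-C:13.5, class-D:29.5, class-E:15, class-F:35.5 → nearest is class-C
Tally — class-A:2, class-B:1, class-C:1. class-A captures the most (2).

class-A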